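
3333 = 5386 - 2053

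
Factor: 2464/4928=2^( - 1 ) =1/2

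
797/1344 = 797/1344 = 0.59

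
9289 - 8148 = 1141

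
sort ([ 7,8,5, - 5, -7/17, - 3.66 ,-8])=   [ -8, - 5, - 3.66 ,  -  7/17,5,7,8] 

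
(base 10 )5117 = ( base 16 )13FD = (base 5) 130432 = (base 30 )5kh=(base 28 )6el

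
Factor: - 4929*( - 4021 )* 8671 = 171854962539 = 3^1*13^1 * 23^1*29^1*31^1*53^1*4021^1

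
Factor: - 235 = -5^1 * 47^1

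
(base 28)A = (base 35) a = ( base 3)101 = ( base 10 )10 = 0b1010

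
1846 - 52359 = - 50513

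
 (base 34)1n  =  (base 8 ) 71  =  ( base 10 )57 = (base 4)321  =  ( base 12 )49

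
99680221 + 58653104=158333325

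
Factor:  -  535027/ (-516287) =571/551= 19^(-1 )*29^( - 1)*571^1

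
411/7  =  411/7 = 58.71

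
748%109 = 94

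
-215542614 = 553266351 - 768808965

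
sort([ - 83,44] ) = [ - 83, 44] 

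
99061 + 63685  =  162746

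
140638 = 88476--52162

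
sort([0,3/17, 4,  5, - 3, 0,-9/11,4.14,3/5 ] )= [ -3, - 9/11,0, 0, 3/17,3/5, 4, 4.14,5 ]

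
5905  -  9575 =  - 3670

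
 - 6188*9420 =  - 58290960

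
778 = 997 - 219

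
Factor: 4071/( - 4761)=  - 59/69=-3^( - 1) * 23^(- 1)*59^1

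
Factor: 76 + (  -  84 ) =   -  8  =  - 2^3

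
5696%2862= 2834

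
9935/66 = 150+ 35/66 = 150.53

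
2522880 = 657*3840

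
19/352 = 19/352 =0.05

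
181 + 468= 649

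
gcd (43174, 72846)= 2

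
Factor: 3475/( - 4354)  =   -2^ (  -  1)*5^2*7^(-1)*139^1*311^ (- 1) 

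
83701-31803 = 51898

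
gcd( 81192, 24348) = 12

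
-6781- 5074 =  - 11855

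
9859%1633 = 61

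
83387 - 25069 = 58318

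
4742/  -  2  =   - 2371/1= - 2371.00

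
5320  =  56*95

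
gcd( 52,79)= 1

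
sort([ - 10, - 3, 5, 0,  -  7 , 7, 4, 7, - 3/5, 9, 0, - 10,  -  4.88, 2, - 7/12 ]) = [  -  10, - 10,- 7, - 4.88, - 3, - 3/5, - 7/12, 0, 0 , 2, 4, 5, 7, 7, 9 ] 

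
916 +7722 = 8638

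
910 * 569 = 517790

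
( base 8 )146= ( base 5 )402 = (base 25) 42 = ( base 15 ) 6C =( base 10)102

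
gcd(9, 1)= 1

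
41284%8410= 7644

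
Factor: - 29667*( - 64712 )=1919810904 = 2^3*3^1*11^1*29^1*31^1*8089^1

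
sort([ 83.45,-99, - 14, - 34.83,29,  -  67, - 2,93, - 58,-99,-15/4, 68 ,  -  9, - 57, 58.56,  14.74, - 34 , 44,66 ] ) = [ - 99, - 99,- 67, - 58, - 57, - 34.83, - 34,-14,-9 , - 15/4, - 2,14.74, 29, 44,58.56,66,68,83.45, 93 ] 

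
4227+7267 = 11494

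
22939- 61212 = - 38273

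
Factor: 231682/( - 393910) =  - 10531/17905 =- 5^( - 1 )*3581^( - 1)*10531^1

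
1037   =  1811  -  774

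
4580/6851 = 4580/6851 = 0.67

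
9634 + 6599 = 16233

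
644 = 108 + 536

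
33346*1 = 33346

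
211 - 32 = 179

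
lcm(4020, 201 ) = 4020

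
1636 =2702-1066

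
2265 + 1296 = 3561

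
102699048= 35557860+67141188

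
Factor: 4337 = 4337^1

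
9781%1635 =1606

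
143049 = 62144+80905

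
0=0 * 22325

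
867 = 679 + 188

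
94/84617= 94/84617= 0.00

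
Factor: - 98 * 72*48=-338688 = - 2^8*3^3*7^2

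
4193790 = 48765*86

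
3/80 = 3/80= 0.04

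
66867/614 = 66867/614=108.90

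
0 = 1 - 1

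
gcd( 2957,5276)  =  1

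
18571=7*2653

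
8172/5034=1 + 523/839 = 1.62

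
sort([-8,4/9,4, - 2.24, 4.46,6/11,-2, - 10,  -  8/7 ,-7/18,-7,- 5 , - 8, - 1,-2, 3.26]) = [  -  10,-8 ,  -  8 ,  -  7, - 5,-2.24, - 2, - 2, - 8/7,- 1, - 7/18,4/9 , 6/11, 3.26,4,4.46]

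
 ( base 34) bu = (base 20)104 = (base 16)194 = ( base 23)HD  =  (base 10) 404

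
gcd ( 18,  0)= 18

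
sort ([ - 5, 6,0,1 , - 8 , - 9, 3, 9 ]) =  [ - 9, -8, - 5, 0 , 1, 3, 6 , 9] 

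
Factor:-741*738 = - 546858 = - 2^1*3^3 *13^1* 19^1 *41^1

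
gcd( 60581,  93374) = 1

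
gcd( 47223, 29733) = 1749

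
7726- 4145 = 3581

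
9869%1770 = 1019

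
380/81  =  380/81 = 4.69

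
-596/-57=10+26/57 = 10.46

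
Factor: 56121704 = 2^3 * 7015213^1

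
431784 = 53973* 8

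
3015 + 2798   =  5813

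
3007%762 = 721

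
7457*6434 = 47978338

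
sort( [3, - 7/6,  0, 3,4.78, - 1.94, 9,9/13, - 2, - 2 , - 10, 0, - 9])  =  [ - 10,-9, - 2,-2, - 1.94, - 7/6,0,  0,9/13,  3, 3, 4.78, 9] 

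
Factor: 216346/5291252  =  2^ ( - 1)*13^1*53^1*157^1 * 1322813^( - 1)= 108173/2645626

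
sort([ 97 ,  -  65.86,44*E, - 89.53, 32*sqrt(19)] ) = [- 89.53 ,- 65.86,97,44*E,32*sqrt( 19)] 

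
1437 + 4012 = 5449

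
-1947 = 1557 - 3504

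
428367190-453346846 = -24979656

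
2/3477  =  2/3477 = 0.00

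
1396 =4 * 349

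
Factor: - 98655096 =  - 2^3 * 3^1* 23^1*313^1 * 571^1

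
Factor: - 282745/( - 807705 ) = 293/837 = 3^( - 3)*31^( - 1)*293^1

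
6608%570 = 338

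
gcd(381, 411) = 3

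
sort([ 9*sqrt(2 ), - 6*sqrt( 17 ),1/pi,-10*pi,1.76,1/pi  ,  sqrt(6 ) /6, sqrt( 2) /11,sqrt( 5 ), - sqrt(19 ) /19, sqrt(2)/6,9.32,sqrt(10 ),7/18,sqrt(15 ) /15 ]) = [ - 10*pi , - 6*sqrt( 17 ) , - sqrt(19) /19,sqrt (2 )/11, sqrt(2)/6, sqrt(15 )/15 , 1/pi,1/pi,7/18,sqrt (6)/6,  1.76,sqrt(5 ),sqrt( 10),9.32  ,  9*sqrt(2)]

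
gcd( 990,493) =1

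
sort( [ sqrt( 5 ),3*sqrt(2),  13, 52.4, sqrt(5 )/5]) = [sqrt( 5 ) /5,sqrt(5 ),3*sqrt ( 2 ),  13,52.4 ]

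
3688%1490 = 708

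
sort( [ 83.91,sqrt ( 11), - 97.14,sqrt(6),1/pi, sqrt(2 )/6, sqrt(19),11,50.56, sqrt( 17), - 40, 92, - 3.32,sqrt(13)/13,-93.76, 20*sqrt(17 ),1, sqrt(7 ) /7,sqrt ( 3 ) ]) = [-97.14, -93.76,-40,-3.32,  sqrt(2)/6,sqrt( 13)/13, 1/pi,  sqrt ( 7 )/7,1 , sqrt(3 ) , sqrt(6), sqrt( 11), sqrt( 17),sqrt( 19 ),11,50.56, 20 * sqrt( 17 ),83.91,92 ]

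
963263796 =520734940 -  - 442528856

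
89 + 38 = 127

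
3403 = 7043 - 3640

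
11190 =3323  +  7867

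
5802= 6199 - 397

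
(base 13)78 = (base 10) 99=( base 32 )33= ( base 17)5E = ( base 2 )1100011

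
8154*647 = 5275638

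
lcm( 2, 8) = 8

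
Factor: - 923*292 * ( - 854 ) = 2^3*7^1*13^1*61^1 * 71^1 * 73^1 = 230166664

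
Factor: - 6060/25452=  - 3^( - 1 )*5^1*7^ (-1) = - 5/21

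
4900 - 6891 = - 1991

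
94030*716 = 67325480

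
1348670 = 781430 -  - 567240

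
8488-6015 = 2473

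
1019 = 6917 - 5898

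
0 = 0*9009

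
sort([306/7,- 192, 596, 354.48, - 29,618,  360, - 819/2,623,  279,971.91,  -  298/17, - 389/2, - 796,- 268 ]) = [ -796, - 819/2,- 268, - 389/2,-192,-29, - 298/17,306/7,279,354.48, 360,  596, 618,623,971.91 ]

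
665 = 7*95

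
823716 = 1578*522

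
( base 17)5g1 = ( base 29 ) 217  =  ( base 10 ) 1718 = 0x6B6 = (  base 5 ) 23333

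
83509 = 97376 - 13867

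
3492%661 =187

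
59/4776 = 59/4776= 0.01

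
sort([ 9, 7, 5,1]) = [ 1 , 5,  7, 9] 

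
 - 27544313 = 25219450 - 52763763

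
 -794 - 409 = -1203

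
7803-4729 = 3074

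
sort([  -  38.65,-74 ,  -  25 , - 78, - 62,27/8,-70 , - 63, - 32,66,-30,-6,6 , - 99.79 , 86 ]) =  [-99.79, - 78 , - 74 , - 70,  -  63, - 62 ,  -  38.65,- 32, - 30 , - 25, -6 , 27/8,6, 66,86 ] 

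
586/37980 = 293/18990 = 0.02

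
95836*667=63922612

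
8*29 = 232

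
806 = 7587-6781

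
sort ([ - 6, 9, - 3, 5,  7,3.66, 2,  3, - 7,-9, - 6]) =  [ - 9, - 7, - 6, - 6, - 3,2,  3,3.66, 5,7,9] 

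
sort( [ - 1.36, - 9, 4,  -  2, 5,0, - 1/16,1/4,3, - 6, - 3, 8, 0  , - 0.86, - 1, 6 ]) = [-9, - 6, - 3, - 2, - 1.36, - 1, - 0.86, - 1/16, 0,0,1/4,3,4, 5,6, 8]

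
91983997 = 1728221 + 90255776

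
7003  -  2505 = 4498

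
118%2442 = 118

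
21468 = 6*3578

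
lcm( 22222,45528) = 1866648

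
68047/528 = 128 + 463/528 = 128.88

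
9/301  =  9/301 = 0.03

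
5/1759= 5/1759= 0.00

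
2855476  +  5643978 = 8499454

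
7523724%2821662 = 1880400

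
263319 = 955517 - 692198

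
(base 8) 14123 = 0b1100001010011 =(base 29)7BL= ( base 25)9o2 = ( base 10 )6227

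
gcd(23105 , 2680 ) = 5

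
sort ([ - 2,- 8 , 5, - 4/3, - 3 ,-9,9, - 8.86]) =[  -  9, - 8.86 , - 8,  -  3,-2 , - 4/3 , 5,9 ]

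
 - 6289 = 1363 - 7652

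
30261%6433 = 4529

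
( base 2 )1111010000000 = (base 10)7808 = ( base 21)heh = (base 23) EHB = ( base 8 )17200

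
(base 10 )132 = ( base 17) 7d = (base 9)156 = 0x84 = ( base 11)110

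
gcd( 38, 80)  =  2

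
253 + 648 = 901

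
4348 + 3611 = 7959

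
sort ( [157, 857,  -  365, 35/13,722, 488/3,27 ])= [ - 365, 35/13,27, 157,  488/3, 722, 857]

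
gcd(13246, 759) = 1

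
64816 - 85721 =  -  20905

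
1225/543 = 2 + 139/543 =2.26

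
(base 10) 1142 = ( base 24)1NE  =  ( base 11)949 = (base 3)1120022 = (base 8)2166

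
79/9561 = 79/9561 = 0.01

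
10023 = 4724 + 5299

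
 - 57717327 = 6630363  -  64347690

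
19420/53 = 366 + 22/53 = 366.42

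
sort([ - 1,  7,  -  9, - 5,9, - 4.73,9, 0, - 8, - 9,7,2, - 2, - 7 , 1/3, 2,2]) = [ - 9, - 9,  -  8, - 7, - 5, - 4.73,-2, - 1, 0, 1/3 , 2,2,  2 , 7,7, 9, 9 ]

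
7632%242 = 130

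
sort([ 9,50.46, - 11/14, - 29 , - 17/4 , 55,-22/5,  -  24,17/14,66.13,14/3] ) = [ - 29 , - 24 ,-22/5, - 17/4, - 11/14,17/14, 14/3, 9,50.46,  55,66.13]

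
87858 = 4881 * 18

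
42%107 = 42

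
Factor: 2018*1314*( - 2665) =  - 7066652580 = - 2^2*3^2*5^1*13^1 *41^1*73^1*1009^1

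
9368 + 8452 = 17820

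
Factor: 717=3^1  *  239^1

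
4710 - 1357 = 3353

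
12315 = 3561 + 8754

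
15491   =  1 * 15491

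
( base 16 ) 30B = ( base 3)1001212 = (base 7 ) 2162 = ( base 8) 1413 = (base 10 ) 779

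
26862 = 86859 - 59997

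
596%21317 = 596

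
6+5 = 11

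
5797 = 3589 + 2208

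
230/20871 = 230/20871 = 0.01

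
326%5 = 1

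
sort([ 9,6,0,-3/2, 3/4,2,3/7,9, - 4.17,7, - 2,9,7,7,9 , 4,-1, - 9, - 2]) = [-9, - 4.17,-2, - 2, - 3/2, - 1, 0 , 3/7, 3/4, 2,4,6,7, 7,7,9,9,9,9]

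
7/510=7/510=   0.01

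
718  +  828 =1546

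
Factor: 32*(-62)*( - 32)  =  63488=2^11*31^1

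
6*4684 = 28104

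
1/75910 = 1/75910 = 0.00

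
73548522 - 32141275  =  41407247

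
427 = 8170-7743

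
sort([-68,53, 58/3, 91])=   [-68,  58/3, 53,91 ] 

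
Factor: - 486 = -2^1 *3^5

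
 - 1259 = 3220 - 4479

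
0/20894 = 0 = 0.00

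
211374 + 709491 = 920865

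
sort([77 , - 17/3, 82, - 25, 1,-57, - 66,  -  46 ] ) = [ - 66, - 57, - 46, - 25, - 17/3, 1,77,82]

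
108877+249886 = 358763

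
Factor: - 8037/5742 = - 2^( - 1)*11^( - 1)*19^1*29^( - 1 ) *47^1 = -893/638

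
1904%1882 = 22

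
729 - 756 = - 27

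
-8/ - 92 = 2/23 =0.09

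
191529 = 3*63843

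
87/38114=87/38114 = 0.00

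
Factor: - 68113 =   -  68113^1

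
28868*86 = 2482648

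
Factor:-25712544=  - 2^5*3^1 * 11^1*13^1*1873^1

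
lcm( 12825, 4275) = 12825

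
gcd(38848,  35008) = 64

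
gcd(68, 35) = 1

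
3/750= 1/250 = 0.00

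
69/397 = 69/397 =0.17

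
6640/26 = 255 + 5/13  =  255.38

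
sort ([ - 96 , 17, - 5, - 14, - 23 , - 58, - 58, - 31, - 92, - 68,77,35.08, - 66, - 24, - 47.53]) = [ - 96,  -  92, - 68, - 66, - 58  , - 58, - 47.53, - 31 , - 24,- 23, - 14, - 5,  17,  35.08, 77]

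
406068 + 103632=509700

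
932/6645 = 932/6645 = 0.14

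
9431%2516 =1883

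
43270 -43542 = -272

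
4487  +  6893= 11380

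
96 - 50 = 46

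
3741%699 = 246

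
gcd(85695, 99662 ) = 1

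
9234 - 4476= 4758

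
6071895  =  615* 9873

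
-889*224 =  - 199136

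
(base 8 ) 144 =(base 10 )100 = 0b1100100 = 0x64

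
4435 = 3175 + 1260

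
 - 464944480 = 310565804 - 775510284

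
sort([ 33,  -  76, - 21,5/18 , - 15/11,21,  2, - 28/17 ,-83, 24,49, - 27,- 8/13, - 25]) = [-83,-76, - 27,-25, - 21, - 28/17,-15/11,-8/13,5/18,2, 21,24,  33,49]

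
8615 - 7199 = 1416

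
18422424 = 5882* 3132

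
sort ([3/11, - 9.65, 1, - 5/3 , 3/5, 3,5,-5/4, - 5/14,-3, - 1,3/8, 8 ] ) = [ - 9.65,  -  3, - 5/3,-5/4, - 1, - 5/14, 3/11 , 3/8, 3/5,1,3, 5, 8] 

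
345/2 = 172+1/2 = 172.50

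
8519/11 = 774 + 5/11=774.45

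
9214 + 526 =9740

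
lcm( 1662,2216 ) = 6648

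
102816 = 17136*6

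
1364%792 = 572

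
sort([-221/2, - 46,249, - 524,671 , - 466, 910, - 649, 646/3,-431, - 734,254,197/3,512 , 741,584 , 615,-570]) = [  -  734,-649,- 570, - 524 , - 466, - 431, - 221/2, - 46, 197/3, 646/3,249,254, 512, 584, 615, 671,741,910]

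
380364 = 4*95091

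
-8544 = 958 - 9502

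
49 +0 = 49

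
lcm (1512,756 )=1512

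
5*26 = 130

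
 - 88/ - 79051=88/79051= 0.00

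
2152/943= 2152/943 = 2.28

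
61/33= 1 + 28/33 = 1.85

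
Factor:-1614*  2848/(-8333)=4596672/8333 = 2^6 * 3^1*  13^( -1) * 89^1*269^1*641^( - 1) 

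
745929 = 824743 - 78814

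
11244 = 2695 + 8549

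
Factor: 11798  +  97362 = 109160 = 2^3*5^1*2729^1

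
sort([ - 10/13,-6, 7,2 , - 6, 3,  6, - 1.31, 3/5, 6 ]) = [  -  6, - 6,-1.31,- 10/13 , 3/5, 2,3, 6, 6, 7] 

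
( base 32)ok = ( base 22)1DI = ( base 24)18k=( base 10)788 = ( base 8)1424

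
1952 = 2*976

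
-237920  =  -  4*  59480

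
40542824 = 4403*9208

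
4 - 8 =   -  4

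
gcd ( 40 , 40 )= 40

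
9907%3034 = 805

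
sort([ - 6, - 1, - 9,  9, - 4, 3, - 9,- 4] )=[ - 9, - 9,-6,  -  4, - 4, - 1, 3, 9 ] 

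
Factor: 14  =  2^1*7^1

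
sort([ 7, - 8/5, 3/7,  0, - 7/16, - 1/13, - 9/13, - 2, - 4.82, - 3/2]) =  [ - 4.82, - 2, - 8/5, -3/2, - 9/13,- 7/16, - 1/13, 0,3/7, 7]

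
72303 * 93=6724179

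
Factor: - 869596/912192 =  - 217399/228048 = - 2^( - 4 )*3^( - 1) * 7^1*13^1*2389^1*4751^( - 1) 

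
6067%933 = 469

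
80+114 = 194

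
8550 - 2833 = 5717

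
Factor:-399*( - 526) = 2^1*  3^1*7^1*19^1*263^1 = 209874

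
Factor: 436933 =7^2 * 37^1* 241^1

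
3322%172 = 54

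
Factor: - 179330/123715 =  - 158/109=-2^1*79^1*109^( - 1 ) 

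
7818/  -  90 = -1303/15 = - 86.87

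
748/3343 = 748/3343 = 0.22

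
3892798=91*42778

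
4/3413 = 4/3413=0.00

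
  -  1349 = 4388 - 5737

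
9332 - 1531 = 7801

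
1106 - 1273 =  - 167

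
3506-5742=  - 2236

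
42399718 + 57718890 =100118608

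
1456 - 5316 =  - 3860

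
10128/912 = 211/19= 11.11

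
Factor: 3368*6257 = 2^3 * 421^1 *6257^1= 21073576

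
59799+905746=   965545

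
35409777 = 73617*481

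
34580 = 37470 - 2890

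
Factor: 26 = 2^1*13^1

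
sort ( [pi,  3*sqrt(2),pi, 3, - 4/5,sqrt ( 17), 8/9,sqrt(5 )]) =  [ - 4/5,8/9,sqrt(5), 3,pi,pi, sqrt(17 ),  3 * sqrt(2)]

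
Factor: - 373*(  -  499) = 373^1 * 499^1 = 186127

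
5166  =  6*861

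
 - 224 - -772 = 548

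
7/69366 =7/69366  =  0.00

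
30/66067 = 30/66067 = 0.00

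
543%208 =127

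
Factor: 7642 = 2^1*3821^1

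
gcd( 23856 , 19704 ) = 24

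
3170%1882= 1288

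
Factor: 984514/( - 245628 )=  - 492257/122814= - 2^(-1 )*3^( - 2 )*6823^( - 1) * 492257^1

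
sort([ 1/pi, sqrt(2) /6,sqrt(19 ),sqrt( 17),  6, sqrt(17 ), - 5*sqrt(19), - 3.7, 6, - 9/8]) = [ - 5* sqrt(19), - 3.7, - 9/8, sqrt( 2 )/6,1/pi,sqrt(17 ), sqrt(17),sqrt(19 ), 6,6] 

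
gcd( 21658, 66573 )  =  13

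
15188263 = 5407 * 2809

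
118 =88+30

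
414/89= 4 + 58/89=4.65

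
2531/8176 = 2531/8176 = 0.31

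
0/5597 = 0 = 0.00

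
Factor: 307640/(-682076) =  - 2^1 * 5^1*41^( - 1)*4159^( - 1)*7691^1 = - 76910/170519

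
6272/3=2090 + 2/3= 2090.67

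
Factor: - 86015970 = - 2^1*3^2*5^1*617^1*1549^1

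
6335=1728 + 4607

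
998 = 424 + 574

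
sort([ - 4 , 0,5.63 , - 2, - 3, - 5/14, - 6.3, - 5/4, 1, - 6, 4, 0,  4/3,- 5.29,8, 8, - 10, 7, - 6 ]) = [ - 10, - 6.3, - 6, - 6, - 5.29, - 4, - 3, - 2, - 5/4,-5/14, 0, 0, 1, 4/3, 4,  5.63, 7, 8, 8 ] 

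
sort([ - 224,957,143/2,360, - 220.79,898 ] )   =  [- 224, - 220.79,143/2,360, 898,957]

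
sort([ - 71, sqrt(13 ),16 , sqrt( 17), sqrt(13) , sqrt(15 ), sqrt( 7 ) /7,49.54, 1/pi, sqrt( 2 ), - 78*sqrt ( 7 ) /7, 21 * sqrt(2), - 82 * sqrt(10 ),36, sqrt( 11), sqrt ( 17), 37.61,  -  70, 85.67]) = [ - 82 * sqrt(10), - 71, - 70, - 78 * sqrt( 7)/7, 1/pi, sqrt (7)/7, sqrt(2 ),sqrt(11 ) , sqrt(13), sqrt( 13 ), sqrt ( 15), sqrt( 17), sqrt ( 17),16, 21 * sqrt( 2 ), 36,37.61,49.54, 85.67 ]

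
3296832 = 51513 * 64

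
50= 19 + 31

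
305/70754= 305/70754 =0.00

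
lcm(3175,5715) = 28575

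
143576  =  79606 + 63970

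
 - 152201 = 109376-261577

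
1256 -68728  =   - 67472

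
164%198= 164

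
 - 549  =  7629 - 8178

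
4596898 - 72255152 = -67658254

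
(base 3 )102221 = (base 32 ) A2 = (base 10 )322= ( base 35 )97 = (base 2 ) 101000010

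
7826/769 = 7826/769 = 10.18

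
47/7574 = 47/7574 =0.01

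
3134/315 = 3134/315 =9.95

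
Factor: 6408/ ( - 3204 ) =-2 = - 2^1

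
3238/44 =73 + 13/22 =73.59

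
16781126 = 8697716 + 8083410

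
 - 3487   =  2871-6358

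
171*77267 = 13212657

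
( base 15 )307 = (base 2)1010101010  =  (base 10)682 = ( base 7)1663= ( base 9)837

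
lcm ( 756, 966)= 17388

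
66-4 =62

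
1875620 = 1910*982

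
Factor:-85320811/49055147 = - 19^1*41^(-1) * 127^( - 1)*1279^1*3511^1*9421^ (- 1)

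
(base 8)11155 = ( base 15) 15E7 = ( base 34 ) 42p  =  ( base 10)4717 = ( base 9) 6421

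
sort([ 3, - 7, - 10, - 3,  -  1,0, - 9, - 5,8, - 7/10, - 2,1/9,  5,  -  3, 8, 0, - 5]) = [ - 10, - 9,-7, - 5, - 5 , - 3, - 3,-2, - 1, - 7/10,  0,0 , 1/9,3,5,8, 8]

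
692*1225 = 847700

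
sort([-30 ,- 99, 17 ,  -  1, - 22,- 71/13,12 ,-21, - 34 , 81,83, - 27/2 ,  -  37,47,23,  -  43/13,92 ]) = [-99 , - 37  , - 34, -30 , - 22, - 21,-27/2 , -71/13, - 43/13 , - 1, 12 , 17 , 23, 47,  81,83, 92]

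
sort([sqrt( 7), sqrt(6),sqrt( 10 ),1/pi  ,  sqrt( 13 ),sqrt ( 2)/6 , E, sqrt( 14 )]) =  [sqrt(2 ) /6, 1/pi,sqrt( 6 ), sqrt( 7), E, sqrt(10 ),sqrt( 13), sqrt( 14 )]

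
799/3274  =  799/3274= 0.24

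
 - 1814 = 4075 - 5889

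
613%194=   31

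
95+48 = 143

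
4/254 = 2/127 = 0.02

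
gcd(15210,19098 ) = 18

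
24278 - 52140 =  - 27862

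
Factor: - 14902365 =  - 3^1*5^1 * 19^1*52289^1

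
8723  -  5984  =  2739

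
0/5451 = 0 = 0.00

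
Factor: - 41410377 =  - 3^2 * 4601153^1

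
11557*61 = 704977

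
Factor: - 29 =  - 29^1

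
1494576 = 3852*388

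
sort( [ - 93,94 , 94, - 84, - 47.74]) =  [ - 93, - 84,- 47.74 , 94,94]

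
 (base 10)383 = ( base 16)17F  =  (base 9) 465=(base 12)27b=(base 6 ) 1435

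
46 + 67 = 113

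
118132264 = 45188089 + 72944175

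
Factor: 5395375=5^3*17^1 * 2539^1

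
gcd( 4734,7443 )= 9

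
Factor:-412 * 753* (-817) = 2^2*3^1*19^1*43^1*103^1*251^1 = 253462812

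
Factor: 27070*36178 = 979338460 = 2^2*5^1*2707^1*18089^1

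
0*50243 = 0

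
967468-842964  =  124504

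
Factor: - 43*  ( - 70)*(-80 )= - 2^5*5^2*7^1*43^1=- 240800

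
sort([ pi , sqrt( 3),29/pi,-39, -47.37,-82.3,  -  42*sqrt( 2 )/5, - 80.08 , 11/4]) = [ -82.3, - 80.08,  -  47.37 , - 39 , - 42*sqrt( 2) /5,sqrt( 3 ), 11/4,pi, 29/pi] 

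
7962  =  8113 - 151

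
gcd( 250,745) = 5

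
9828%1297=749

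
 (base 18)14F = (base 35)BQ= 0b110011011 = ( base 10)411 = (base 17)173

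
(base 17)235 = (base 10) 634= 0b1001111010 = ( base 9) 774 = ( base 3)212111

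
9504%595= 579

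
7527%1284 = 1107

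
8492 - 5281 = 3211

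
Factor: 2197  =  13^3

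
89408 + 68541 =157949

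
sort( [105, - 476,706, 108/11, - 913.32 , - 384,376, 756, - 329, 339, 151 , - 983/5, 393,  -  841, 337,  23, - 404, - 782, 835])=[ - 913.32 , - 841, - 782, - 476, - 404, - 384, - 329, -983/5, 108/11, 23,105, 151,337, 339,376, 393,  706, 756 , 835 ]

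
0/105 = 0 = 0.00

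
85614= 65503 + 20111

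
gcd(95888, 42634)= 2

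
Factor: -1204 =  - 2^2*7^1*43^1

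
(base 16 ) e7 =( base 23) a1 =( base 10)231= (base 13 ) 14A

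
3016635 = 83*36345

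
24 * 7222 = 173328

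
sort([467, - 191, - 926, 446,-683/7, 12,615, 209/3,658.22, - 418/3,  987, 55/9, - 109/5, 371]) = [ - 926, - 191 , - 418/3, - 683/7, - 109/5,55/9,  12, 209/3,  371, 446,  467,615  ,  658.22, 987 ] 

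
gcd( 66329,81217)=1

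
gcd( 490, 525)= 35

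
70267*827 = 58110809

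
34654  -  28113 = 6541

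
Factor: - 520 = - 2^3*5^1  *13^1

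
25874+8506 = 34380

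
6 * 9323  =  55938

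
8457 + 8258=16715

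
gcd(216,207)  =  9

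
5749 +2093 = 7842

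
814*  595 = 484330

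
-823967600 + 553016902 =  - 270950698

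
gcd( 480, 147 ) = 3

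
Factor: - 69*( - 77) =5313 =3^1*7^1*11^1*23^1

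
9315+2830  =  12145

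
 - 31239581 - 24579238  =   - 55818819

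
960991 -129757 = 831234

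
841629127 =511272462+330356665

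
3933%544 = 125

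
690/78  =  115/13 = 8.85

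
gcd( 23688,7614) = 846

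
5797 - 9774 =- 3977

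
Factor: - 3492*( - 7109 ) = 24824628=2^2*3^2*97^1*7109^1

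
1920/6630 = 64/221 = 0.29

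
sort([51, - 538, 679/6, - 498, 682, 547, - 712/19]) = [ - 538 , - 498, - 712/19, 51, 679/6, 547, 682] 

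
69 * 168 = 11592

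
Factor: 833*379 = 7^2* 17^1*379^1 = 315707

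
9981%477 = 441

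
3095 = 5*619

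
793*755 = 598715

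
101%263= 101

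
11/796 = 11/796 = 0.01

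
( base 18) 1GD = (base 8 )1161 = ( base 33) iv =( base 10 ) 625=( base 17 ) 22D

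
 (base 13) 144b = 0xb78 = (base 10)2936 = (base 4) 231320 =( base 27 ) 40K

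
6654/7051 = 6654/7051 =0.94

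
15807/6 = 5269/2=2634.50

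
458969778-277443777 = 181526001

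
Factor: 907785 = 3^2*5^1*20173^1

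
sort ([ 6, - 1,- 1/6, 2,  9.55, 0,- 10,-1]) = [ - 10,  -  1, - 1, - 1/6,0 , 2,6, 9.55]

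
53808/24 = 2242  =  2242.00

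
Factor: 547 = 547^1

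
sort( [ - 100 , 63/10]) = [ - 100, 63/10]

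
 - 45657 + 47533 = 1876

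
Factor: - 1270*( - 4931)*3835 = 24016188950 = 2^1*5^2*13^1*59^1*127^1 * 4931^1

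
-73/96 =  - 1 + 23/96 = - 0.76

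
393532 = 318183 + 75349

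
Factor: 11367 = 3^3 * 421^1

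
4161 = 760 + 3401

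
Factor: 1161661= 17^1* 23^1*2971^1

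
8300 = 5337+2963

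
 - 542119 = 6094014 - 6636133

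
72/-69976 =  - 1+8738/8747 = -0.00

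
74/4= 18 + 1/2 = 18.50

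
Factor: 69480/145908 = 10/21=2^1*3^( - 1)*5^1 * 7^(-1)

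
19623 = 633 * 31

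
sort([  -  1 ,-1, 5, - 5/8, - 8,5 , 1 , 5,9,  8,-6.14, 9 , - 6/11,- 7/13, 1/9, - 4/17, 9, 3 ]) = [ - 8,  -  6.14, - 1, - 1,  -  5/8, - 6/11, - 7/13, - 4/17,1/9 , 1, 3, 5, 5, 5,8,  9,9, 9] 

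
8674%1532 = 1014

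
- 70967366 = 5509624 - 76476990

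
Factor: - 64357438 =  - 2^1  *29^1*1109611^1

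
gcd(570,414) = 6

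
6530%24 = 2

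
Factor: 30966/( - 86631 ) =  -2^1*13^1*67^( - 1 )*397^1*431^( - 1) = -10322/28877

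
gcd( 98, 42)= 14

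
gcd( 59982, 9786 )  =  6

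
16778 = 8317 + 8461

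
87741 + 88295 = 176036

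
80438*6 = 482628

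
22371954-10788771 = 11583183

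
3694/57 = 64  +  46/57 = 64.81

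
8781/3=2927 = 2927.00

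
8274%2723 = 105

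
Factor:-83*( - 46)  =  3818  =  2^1*23^1*83^1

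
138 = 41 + 97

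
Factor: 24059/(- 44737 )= - 491/913 = -11^(-1) * 83^( - 1 )*491^1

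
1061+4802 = 5863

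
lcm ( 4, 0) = 0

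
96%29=9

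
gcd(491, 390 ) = 1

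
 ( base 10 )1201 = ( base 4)102301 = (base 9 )1574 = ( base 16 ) 4B1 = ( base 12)841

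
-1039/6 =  - 1039/6 = - 173.17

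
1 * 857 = 857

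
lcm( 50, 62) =1550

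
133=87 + 46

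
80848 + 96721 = 177569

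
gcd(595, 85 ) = 85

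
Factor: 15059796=2^2* 3^1*1254983^1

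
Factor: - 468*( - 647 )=302796 = 2^2 *3^2*13^1*647^1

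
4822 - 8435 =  - 3613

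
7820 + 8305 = 16125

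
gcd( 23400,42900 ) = 3900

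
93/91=93/91 = 1.02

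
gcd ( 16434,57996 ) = 18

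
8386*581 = 4872266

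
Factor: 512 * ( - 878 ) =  - 449536 = -2^10 * 439^1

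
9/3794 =9/3794= 0.00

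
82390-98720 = -16330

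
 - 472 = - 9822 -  - 9350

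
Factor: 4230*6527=27609210 = 2^1 * 3^2*5^1*47^1 * 61^1 *107^1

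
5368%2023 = 1322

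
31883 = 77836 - 45953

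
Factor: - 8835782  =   - 2^1*613^1*7207^1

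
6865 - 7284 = -419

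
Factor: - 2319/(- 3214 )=2^( - 1)*3^1*773^1*1607^ ( - 1)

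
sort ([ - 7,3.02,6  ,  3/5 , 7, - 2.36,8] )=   [ - 7, - 2.36, 3/5,  3.02 , 6,7, 8]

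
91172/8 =22793/2 = 11396.50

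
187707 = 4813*39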